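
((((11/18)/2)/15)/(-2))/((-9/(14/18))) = 77/87480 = 0.00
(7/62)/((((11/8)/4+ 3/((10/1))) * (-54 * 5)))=-56/86211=-0.00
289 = 289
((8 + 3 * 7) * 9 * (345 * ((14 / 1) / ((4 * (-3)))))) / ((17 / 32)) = -3361680 / 17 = -197745.88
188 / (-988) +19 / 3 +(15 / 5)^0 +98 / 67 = 427249 / 49647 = 8.61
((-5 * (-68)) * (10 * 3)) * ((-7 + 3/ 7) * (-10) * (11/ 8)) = 6451500/ 7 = 921642.86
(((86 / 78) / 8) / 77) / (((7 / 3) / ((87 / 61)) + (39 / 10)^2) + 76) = 93525 / 4851408562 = 0.00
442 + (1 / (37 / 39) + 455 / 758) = 12442729 / 28046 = 443.65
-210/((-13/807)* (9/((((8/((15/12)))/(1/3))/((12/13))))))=30128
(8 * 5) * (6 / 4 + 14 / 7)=140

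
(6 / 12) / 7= 1 / 14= 0.07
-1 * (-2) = 2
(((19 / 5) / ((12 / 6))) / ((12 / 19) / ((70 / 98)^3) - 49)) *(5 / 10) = -9025 / 449036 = -0.02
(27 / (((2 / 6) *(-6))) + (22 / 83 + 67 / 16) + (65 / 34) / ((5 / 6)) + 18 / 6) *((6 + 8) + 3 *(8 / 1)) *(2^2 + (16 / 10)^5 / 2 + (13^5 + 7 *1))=-46702725407289 / 881875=-52958441.28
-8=-8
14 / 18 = 7 / 9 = 0.78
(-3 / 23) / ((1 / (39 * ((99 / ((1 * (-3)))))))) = 3861 / 23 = 167.87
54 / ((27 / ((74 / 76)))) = 37 / 19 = 1.95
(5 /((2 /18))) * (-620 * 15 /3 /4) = -34875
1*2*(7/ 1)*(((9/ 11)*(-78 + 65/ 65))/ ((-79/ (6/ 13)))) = 5292/ 1027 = 5.15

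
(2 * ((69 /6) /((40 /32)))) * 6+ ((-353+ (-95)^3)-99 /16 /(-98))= -6723721489 /7840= -857617.54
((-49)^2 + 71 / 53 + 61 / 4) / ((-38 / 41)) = -21013689 / 8056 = -2608.45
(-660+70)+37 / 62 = -36543 / 62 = -589.40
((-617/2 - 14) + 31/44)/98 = -14159/4312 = -3.28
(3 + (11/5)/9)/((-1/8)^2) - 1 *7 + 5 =9254/45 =205.64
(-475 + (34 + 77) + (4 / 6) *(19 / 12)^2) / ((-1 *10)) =78263 / 2160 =36.23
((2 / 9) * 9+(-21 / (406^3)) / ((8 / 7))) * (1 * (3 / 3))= 21852541 / 10926272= 2.00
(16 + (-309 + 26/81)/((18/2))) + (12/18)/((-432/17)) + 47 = 167239/5832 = 28.68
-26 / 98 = -0.27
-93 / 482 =-0.19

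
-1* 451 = -451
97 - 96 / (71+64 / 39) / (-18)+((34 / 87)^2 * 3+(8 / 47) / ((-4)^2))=65536677229 / 671879946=97.54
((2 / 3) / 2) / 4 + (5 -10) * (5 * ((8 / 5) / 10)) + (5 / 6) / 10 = -23 / 6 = -3.83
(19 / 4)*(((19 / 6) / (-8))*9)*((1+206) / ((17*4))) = -224181 / 4352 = -51.51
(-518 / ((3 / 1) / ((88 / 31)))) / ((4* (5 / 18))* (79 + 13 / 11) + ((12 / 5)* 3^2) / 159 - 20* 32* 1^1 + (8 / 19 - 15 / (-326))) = 823042367840 / 924053457333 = 0.89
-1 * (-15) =15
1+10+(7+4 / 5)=94 / 5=18.80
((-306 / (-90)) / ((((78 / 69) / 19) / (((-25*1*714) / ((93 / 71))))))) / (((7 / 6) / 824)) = -221659370160 / 403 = -550023251.02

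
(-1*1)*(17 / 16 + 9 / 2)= -89 / 16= -5.56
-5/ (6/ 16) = -40/ 3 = -13.33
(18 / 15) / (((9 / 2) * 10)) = 2 / 75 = 0.03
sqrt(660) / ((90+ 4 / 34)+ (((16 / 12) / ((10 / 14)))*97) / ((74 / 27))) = 3145*sqrt(165) / 245597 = 0.16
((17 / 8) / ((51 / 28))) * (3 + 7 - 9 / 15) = 329 / 30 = 10.97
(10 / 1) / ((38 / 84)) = 420 / 19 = 22.11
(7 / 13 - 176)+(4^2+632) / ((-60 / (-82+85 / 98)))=2231956 / 3185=700.77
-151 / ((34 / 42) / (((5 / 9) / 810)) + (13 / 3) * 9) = -1057 / 8535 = -0.12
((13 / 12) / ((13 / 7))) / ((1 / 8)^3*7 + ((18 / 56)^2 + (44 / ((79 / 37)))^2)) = 274004864 / 199533453381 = 0.00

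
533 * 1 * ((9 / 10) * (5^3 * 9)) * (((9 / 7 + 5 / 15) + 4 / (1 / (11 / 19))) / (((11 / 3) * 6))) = 282423375 / 2926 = 96522.00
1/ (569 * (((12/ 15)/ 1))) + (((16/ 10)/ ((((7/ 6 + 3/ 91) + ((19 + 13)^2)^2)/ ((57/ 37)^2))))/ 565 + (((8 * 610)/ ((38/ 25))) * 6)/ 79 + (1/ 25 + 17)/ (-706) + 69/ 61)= 7979468113313574164474106487/ 32576351257142862349418380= 244.95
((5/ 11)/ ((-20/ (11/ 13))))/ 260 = -1/ 13520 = -0.00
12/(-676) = -3/169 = -0.02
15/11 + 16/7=281/77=3.65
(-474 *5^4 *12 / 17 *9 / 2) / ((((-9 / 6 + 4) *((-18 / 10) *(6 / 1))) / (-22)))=-13035000 / 17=-766764.71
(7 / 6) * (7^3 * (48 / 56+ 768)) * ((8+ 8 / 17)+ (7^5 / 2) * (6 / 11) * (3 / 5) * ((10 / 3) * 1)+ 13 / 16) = 8447660805129 / 2992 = 2823416044.49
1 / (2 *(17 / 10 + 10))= 5 / 117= 0.04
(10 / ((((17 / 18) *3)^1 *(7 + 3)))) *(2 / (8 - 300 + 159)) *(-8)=96 / 2261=0.04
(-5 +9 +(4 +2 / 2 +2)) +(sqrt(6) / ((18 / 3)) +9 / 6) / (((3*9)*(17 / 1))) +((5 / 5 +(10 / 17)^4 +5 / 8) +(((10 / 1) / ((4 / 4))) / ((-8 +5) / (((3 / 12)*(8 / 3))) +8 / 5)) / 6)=sqrt(6) / 2754 +2122921789 / 174391848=12.17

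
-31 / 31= -1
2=2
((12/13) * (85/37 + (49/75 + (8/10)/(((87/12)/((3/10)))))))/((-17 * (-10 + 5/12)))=11525568/681757375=0.02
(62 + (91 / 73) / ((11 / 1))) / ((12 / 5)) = 249385 / 9636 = 25.88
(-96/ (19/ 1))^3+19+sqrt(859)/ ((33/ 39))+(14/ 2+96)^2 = 13 * sqrt(859)/ 11+72012716/ 6859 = 10533.65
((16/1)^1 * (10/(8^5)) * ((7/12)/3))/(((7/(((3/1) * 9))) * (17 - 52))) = -3/28672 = -0.00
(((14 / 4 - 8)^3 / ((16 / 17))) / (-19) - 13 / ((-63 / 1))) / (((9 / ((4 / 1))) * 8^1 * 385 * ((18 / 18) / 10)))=812375 / 106178688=0.01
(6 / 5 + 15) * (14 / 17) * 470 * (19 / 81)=25004 / 17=1470.82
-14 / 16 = -7 / 8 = -0.88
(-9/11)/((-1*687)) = 3/2519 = 0.00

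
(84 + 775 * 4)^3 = 32278933504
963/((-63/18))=-1926/7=-275.14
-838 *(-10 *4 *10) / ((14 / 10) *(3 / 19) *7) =31844000 / 147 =216625.85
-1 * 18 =-18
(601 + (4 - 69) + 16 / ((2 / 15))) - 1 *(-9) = 665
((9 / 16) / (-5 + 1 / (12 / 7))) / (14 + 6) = -27 / 4240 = -0.01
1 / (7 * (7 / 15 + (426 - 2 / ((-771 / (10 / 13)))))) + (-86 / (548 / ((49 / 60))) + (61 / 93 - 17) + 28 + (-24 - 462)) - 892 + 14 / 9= -104069254678803103 / 76245884247960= -1364.92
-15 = -15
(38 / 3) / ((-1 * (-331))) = 38 / 993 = 0.04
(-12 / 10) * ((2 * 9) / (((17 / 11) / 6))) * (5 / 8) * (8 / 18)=-396 / 17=-23.29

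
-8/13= -0.62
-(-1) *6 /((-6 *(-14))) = 1 /14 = 0.07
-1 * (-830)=830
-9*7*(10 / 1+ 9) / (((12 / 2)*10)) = -399 / 20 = -19.95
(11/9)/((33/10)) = 10/27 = 0.37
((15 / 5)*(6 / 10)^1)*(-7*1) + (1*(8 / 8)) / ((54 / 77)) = -3017 / 270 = -11.17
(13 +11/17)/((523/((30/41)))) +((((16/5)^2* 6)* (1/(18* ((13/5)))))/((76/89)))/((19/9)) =6392422128/8553719915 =0.75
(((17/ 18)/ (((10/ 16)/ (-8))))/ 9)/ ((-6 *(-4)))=-68/ 1215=-0.06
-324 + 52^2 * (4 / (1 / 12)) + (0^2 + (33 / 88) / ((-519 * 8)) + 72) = 1434266879 / 11072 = 129540.00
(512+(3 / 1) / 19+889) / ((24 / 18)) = 39933 / 38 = 1050.87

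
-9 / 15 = -3 / 5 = -0.60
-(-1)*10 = 10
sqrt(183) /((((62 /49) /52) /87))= 110838 *sqrt(183) /31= 48367.38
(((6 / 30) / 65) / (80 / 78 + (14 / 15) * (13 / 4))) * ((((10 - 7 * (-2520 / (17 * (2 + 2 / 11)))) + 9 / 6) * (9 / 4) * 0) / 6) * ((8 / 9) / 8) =0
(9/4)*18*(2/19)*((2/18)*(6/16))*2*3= 81/76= 1.07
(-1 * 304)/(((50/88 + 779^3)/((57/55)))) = -69312/104000410705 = -0.00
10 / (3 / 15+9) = 25 / 23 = 1.09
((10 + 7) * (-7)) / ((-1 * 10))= 119 / 10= 11.90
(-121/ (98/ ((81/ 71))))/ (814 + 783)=-9801/ 11111926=-0.00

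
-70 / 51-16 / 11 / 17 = -818 / 561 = -1.46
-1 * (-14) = 14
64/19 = 3.37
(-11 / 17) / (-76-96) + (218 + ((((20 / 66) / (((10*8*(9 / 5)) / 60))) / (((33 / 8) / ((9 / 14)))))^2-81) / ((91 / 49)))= 470334367841 / 2697047892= 174.39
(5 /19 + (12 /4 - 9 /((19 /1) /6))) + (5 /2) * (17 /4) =11.05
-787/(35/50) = -7870/7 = -1124.29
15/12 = 1.25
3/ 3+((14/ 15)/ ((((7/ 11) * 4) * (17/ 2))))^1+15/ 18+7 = 1509/ 170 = 8.88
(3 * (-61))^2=33489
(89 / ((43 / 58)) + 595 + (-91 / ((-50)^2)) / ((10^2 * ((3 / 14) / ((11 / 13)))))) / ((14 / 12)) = 11530101823 / 18812500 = 612.90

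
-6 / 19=-0.32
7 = 7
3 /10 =0.30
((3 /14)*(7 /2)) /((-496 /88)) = -33 /248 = -0.13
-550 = -550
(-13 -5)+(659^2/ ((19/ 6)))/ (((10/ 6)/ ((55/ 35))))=85975668/ 665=129286.72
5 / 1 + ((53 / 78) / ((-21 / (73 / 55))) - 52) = -4238099 / 90090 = -47.04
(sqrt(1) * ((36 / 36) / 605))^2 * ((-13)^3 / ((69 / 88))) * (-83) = 1458808 / 2295975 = 0.64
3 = 3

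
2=2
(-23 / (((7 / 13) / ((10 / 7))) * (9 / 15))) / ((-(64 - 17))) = 14950 / 6909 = 2.16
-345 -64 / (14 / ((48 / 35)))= -86061 / 245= -351.27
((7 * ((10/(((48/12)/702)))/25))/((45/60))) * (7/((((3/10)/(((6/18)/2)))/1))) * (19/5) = 48412/5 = 9682.40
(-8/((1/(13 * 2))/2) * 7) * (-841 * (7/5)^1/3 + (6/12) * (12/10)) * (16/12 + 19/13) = 143517248/45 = 3189272.18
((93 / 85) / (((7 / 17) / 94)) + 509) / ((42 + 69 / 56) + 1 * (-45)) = -429.20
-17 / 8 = -2.12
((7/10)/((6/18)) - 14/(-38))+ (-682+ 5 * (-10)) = -138611/190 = -729.53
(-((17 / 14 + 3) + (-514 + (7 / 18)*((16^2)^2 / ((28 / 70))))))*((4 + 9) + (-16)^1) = 7963927 / 42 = 189617.31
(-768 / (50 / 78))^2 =897122304 / 625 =1435395.69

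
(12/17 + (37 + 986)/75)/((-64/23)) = -140231/27200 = -5.16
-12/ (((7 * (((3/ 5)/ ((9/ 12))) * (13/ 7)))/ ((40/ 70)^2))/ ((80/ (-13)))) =19200/ 8281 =2.32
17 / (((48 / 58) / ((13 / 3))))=6409 / 72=89.01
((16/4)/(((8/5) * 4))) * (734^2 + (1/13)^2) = 455248825/1352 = 336722.50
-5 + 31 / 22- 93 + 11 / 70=-37127 / 385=-96.43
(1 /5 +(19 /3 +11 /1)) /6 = 263 /90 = 2.92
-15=-15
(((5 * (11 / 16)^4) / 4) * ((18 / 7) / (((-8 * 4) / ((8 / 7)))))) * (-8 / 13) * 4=0.06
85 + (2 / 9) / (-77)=58903 / 693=85.00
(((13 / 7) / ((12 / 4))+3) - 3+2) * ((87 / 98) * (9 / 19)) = 14355 / 13034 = 1.10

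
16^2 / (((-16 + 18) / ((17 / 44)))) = 544 / 11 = 49.45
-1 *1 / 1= -1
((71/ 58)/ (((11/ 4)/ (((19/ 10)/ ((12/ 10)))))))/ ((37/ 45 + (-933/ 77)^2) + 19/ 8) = 43626660/ 9285809251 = 0.00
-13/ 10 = -1.30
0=0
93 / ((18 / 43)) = 1333 / 6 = 222.17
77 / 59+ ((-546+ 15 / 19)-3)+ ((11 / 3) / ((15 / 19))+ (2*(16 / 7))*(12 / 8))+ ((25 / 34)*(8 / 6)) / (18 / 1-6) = -6427029613 / 12005910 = -535.32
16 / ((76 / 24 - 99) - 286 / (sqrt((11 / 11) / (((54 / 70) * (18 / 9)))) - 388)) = -40480734048 / 240597791159 - 44928 * sqrt(210) / 240597791159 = -0.17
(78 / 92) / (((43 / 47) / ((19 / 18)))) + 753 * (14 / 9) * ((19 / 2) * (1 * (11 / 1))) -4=1452658765 / 11868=122401.31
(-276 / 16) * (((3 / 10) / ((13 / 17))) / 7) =-3519 / 3640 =-0.97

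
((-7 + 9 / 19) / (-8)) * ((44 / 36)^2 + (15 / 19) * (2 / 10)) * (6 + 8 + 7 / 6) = 3585491 / 175446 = 20.44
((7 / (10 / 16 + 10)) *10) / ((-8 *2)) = -7 / 17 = -0.41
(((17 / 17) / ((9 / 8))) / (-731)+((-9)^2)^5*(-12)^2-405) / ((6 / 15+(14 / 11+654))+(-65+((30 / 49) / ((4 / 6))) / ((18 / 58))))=8902382331966550735 / 10525334202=845805193.56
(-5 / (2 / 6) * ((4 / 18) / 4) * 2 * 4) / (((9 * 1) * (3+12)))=-4 / 81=-0.05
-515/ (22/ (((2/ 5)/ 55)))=-103/ 605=-0.17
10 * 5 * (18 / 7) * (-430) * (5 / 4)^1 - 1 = -483757 / 7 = -69108.14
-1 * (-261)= 261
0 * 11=0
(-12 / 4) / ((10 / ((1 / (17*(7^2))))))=-3 / 8330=-0.00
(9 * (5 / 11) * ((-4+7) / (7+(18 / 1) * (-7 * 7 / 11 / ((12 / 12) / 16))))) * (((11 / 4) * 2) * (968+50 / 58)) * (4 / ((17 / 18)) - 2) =-158551371 / 1383851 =-114.57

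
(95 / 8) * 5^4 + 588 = 64079 / 8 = 8009.88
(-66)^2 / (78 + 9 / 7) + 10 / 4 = 21253 / 370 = 57.44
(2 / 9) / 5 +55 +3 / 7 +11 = 20939 / 315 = 66.47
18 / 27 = 2 / 3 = 0.67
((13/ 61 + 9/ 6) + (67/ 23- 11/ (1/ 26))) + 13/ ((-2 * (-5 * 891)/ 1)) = -1758680093/ 6250365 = -281.37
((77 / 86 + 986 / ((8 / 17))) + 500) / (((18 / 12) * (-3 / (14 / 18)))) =-3125759 / 6966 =-448.72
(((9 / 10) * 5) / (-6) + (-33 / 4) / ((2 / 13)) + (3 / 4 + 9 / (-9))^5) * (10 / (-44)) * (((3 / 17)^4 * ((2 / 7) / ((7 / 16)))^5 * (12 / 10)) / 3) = 147788955648 / 259518767989019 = 0.00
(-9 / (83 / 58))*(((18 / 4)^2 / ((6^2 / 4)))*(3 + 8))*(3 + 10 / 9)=-106227 / 166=-639.92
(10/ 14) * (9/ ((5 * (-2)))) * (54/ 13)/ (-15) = 81/ 455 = 0.18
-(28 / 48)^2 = -49 / 144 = -0.34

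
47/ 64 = 0.73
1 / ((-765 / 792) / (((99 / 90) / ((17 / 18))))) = -8712 / 7225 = -1.21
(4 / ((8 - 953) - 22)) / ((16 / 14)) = -7 / 1934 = -0.00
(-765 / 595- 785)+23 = -5343 / 7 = -763.29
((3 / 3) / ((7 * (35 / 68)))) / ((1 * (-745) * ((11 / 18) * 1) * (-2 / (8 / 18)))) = 272 / 2007775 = 0.00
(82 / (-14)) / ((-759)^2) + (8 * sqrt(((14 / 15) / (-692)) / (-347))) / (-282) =-2 * sqrt(12606510) / 126965565 -41 / 4032567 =-0.00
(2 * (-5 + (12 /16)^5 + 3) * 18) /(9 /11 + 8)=-178695 /24832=-7.20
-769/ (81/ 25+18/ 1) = -19225/ 531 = -36.21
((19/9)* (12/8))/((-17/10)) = -1.86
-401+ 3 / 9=-1202 / 3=-400.67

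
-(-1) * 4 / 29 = 4 / 29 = 0.14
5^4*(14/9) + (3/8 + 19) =71395/72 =991.60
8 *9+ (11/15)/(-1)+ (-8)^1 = 949/15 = 63.27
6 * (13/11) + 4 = 11.09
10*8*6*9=4320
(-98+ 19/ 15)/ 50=-1451/ 750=-1.93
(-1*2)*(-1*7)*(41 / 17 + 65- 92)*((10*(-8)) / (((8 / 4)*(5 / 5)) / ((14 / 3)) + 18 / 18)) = 19277.18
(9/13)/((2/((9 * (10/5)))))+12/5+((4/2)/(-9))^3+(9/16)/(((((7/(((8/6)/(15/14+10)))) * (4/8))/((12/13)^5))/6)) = 364902242063/41954252535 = 8.70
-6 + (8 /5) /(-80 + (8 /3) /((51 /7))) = -45843 /7615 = -6.02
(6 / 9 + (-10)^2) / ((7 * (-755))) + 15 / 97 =1381 / 10185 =0.14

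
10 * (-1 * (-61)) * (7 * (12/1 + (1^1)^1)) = 55510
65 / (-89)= -65 / 89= -0.73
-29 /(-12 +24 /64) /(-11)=-232 /1023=-0.23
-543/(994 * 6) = -181/1988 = -0.09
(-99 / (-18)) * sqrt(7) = 11 * sqrt(7) / 2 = 14.55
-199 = -199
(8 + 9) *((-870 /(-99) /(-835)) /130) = -493 /358215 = -0.00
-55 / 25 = -11 / 5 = -2.20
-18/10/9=-1/5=-0.20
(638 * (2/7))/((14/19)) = 12122/49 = 247.39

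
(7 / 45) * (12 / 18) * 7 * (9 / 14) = 7 / 15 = 0.47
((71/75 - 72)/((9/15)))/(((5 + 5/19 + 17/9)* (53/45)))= -911259/64819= -14.06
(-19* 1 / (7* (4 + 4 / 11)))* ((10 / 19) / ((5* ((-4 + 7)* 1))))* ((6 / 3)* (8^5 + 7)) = -1430.65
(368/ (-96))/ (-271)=23/ 1626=0.01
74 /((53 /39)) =2886 /53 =54.45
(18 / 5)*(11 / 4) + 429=4389 / 10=438.90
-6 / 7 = -0.86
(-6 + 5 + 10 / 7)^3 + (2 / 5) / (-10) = 332 / 8575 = 0.04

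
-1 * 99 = -99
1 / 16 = 0.06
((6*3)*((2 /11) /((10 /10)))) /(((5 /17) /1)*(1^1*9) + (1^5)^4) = 306 /341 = 0.90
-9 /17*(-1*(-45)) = -23.82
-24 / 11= -2.18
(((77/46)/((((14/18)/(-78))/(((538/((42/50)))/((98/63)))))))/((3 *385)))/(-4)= 472095/31556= 14.96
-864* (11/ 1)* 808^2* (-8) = 49638555648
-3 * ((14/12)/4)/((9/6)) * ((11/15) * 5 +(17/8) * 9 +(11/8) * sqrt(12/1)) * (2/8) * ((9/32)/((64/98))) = -1.73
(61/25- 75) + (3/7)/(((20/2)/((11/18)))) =-152321/2100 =-72.53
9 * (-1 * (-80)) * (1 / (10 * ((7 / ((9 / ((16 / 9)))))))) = 729 / 14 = 52.07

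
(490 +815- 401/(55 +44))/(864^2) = 64397/36951552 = 0.00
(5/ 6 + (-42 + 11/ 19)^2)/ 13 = 3718019/ 28158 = 132.04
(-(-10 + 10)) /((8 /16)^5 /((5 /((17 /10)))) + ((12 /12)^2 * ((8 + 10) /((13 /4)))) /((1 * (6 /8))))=0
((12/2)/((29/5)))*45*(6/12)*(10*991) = 6689250/29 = 230663.79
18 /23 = 0.78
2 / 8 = 1 / 4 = 0.25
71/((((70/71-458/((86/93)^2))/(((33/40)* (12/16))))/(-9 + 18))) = -8304840819/11229218480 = -0.74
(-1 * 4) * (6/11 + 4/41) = -1160/451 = -2.57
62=62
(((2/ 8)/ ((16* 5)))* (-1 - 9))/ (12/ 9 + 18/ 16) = -3/ 236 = -0.01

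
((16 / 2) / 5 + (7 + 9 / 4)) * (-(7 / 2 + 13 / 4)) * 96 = -35154 / 5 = -7030.80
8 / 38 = 4 / 19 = 0.21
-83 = -83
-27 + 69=42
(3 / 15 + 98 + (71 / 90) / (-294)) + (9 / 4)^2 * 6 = 6804047 / 52920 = 128.57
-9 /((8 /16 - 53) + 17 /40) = 360 /2083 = 0.17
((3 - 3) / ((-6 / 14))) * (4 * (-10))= 0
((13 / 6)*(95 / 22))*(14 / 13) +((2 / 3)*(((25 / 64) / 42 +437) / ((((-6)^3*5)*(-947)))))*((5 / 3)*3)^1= 91423119251 / 9072290304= 10.08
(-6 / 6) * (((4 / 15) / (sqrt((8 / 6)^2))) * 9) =-9 / 5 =-1.80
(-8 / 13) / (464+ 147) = -8 / 7943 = -0.00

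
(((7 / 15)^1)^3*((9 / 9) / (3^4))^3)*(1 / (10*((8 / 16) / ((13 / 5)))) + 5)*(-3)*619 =-9766582 / 4982259375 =-0.00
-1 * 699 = -699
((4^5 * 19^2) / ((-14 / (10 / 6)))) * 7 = -924160 / 3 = -308053.33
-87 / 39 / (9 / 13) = -29 / 9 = -3.22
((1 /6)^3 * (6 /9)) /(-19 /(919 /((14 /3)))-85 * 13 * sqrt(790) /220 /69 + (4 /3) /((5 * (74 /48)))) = -1616170868880425 * sqrt(790) /30070624098973703202-849138940253780 /15035312049486851601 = -0.00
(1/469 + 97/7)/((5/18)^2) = 84240/469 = 179.62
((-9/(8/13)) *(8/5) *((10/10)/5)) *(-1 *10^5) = 468000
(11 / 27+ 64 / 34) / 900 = 1051 / 413100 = 0.00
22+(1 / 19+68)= 1711 / 19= 90.05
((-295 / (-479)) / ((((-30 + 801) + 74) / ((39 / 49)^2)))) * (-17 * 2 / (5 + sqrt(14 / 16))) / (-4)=180540 / 221965247 - 9027 * sqrt(14) / 221965247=0.00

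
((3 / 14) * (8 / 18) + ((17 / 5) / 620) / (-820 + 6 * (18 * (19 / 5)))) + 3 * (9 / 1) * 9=6482124443 / 26664960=243.10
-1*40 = -40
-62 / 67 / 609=-62 / 40803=-0.00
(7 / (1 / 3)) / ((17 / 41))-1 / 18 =15481 / 306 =50.59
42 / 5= 8.40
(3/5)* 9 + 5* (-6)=-123/5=-24.60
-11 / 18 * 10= -55 / 9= -6.11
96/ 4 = 24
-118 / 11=-10.73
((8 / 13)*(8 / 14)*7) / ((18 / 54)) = 96 / 13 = 7.38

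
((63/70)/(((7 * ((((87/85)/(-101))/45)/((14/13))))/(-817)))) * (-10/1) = -1893765150/377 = -5023249.73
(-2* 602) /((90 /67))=-40334 /45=-896.31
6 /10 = 3 /5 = 0.60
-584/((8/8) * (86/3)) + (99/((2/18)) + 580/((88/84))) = 673677/473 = 1424.26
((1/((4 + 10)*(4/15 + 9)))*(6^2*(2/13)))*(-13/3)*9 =-1.66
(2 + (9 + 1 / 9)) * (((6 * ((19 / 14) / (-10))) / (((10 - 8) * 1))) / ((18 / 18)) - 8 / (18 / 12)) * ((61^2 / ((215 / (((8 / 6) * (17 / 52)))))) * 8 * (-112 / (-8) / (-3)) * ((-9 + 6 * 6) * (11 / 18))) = 13421111176 / 45279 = 296409.18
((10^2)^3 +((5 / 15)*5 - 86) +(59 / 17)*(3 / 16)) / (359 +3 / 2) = 815931715 / 294168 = 2773.69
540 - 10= 530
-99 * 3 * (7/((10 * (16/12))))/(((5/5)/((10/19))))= -6237/76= -82.07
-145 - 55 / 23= -3390 / 23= -147.39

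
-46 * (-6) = 276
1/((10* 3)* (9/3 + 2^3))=1/330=0.00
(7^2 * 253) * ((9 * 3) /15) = 111573 /5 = 22314.60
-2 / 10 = -1 / 5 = -0.20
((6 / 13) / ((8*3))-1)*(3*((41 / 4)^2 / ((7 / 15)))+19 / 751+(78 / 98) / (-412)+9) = -2116846478445 / 3153527104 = -671.26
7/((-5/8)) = -56/5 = -11.20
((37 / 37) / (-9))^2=0.01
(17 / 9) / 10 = 17 / 90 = 0.19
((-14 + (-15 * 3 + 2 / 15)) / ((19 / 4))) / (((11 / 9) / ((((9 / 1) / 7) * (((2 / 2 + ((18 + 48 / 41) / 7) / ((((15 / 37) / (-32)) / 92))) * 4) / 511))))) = 2029.44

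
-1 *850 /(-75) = 11.33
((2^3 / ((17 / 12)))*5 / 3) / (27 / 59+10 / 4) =18880 / 5933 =3.18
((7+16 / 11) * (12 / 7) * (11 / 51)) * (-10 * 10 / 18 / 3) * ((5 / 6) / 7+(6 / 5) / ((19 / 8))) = -1544420 / 427329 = -3.61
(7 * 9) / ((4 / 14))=441 / 2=220.50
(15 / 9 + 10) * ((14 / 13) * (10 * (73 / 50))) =183.44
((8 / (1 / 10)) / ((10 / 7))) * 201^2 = 2262456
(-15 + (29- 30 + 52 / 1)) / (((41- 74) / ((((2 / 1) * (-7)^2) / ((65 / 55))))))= -1176 / 13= -90.46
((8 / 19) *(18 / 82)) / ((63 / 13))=104 / 5453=0.02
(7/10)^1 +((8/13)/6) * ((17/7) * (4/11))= 23741/30030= 0.79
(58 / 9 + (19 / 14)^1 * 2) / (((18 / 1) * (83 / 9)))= 0.06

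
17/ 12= 1.42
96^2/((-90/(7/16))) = -224/5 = -44.80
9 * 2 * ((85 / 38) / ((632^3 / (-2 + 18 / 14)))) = -3825 / 33573983744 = -0.00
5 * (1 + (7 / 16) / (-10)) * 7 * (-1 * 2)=-1071 / 16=-66.94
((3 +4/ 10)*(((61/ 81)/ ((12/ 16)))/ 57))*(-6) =-8296/ 23085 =-0.36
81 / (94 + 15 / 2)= 0.80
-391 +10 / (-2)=-396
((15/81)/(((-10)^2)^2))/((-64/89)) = -89/3456000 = -0.00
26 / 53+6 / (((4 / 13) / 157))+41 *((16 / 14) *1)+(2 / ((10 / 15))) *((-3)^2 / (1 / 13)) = 2567207 / 742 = 3459.85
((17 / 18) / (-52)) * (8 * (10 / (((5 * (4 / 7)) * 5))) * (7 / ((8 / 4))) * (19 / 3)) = -15827 / 7020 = -2.25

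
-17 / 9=-1.89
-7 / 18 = -0.39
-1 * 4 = -4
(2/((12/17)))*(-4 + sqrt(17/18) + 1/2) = -119/12 + 17*sqrt(34)/36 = -7.16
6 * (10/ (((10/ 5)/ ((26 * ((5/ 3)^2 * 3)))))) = 6500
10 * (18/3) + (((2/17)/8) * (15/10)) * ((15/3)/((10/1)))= 16323/272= 60.01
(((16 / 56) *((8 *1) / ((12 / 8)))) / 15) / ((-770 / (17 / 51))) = -16 / 363825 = -0.00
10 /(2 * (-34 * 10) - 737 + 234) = -10 /1183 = -0.01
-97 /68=-1.43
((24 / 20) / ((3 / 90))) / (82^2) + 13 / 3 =21880 / 5043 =4.34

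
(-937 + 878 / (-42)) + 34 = -19402 / 21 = -923.90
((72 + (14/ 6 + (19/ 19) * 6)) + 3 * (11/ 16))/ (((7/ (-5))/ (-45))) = 42375/ 16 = 2648.44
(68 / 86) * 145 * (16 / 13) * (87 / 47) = 6862560 / 26273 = 261.20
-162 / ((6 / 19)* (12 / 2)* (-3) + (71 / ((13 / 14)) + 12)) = -20007 / 10223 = -1.96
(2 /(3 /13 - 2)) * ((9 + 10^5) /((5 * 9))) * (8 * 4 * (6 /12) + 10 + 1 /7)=-22659182 /345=-65678.79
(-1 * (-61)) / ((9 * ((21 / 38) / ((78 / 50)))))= 30134 / 1575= 19.13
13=13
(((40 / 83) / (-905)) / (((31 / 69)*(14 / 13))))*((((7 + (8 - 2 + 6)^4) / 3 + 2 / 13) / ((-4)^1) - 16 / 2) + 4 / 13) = 889985 / 465713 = 1.91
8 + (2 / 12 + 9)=103 / 6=17.17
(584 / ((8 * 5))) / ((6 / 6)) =73 / 5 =14.60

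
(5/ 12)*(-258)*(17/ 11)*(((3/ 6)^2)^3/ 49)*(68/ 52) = -62135/ 896896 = -0.07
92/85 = 1.08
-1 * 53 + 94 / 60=-1543 / 30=-51.43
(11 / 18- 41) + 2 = -691 / 18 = -38.39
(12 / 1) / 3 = 4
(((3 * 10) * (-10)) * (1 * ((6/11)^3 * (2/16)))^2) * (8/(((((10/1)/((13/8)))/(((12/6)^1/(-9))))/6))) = 379080/1771561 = 0.21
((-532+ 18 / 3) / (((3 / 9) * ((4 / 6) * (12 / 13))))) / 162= -15.83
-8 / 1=-8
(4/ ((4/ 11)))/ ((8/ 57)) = 627/ 8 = 78.38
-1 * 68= -68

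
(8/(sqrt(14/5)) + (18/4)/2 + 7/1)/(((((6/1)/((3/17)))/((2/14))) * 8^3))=sqrt(70)/213248 + 37/487424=0.00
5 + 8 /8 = 6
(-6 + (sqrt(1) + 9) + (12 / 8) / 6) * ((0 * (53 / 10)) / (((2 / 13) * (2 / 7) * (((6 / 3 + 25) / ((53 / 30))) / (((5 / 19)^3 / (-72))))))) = 0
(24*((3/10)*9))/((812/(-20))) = -324/203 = -1.60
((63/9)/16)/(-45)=-7/720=-0.01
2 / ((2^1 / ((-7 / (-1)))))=7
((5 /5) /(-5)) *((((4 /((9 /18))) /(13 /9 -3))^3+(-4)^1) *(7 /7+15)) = 768448 /1715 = 448.07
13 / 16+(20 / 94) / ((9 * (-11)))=60329 / 74448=0.81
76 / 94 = 38 / 47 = 0.81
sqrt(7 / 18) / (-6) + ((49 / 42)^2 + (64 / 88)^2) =8233 / 4356 - sqrt(14) / 36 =1.79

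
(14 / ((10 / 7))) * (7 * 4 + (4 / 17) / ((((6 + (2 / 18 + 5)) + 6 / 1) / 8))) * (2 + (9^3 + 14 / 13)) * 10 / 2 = 2451312724 / 2431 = 1008355.71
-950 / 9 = -105.56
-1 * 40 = -40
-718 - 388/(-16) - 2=-2783/4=-695.75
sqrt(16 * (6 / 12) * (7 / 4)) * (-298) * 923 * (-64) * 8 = 140827648 * sqrt(14) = 526928809.40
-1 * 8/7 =-8/7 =-1.14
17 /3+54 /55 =1097 /165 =6.65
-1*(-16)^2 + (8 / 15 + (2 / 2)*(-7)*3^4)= -12337 / 15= -822.47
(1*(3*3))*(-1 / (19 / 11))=-99 / 19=-5.21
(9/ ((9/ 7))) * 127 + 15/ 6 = 1783/ 2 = 891.50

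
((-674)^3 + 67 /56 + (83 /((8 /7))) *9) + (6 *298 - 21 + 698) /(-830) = -711565508873 /2324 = -306181372.15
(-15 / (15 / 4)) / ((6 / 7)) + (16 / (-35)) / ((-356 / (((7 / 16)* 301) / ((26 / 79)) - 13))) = -810461 / 194376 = -4.17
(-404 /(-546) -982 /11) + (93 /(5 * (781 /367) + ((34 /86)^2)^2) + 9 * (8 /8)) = -316164810028439 /4464817060704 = -70.81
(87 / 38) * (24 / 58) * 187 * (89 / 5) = 299574 / 95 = 3153.41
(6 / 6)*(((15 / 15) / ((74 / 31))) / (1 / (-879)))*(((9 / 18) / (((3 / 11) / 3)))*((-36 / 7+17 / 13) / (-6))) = -34869637 / 26936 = -1294.54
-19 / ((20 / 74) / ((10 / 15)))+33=-208 / 15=-13.87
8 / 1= 8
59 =59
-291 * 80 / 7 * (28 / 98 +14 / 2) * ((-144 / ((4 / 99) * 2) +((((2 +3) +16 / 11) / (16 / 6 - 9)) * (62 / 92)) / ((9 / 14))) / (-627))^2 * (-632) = 55125744518133812935040 / 445122354913929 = 123844026.05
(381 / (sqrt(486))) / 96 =127* sqrt(6) / 1728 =0.18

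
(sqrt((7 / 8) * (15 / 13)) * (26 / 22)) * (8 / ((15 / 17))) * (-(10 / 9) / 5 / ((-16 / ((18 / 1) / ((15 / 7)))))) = 119 * sqrt(2730) / 4950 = 1.26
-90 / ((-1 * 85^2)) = 18 / 1445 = 0.01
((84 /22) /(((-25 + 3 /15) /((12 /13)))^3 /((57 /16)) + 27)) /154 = -577125 /126084311947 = -0.00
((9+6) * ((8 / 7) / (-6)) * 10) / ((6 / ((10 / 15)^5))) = -3200 / 5103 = -0.63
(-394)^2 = 155236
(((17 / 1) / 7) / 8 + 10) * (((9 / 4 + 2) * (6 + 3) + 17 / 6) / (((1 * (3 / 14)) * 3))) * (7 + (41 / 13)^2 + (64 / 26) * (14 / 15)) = 867321589 / 68445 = 12671.80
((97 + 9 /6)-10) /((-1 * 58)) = -177 /116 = -1.53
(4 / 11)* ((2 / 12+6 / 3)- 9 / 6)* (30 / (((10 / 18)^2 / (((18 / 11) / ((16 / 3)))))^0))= 7.27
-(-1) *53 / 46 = 53 / 46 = 1.15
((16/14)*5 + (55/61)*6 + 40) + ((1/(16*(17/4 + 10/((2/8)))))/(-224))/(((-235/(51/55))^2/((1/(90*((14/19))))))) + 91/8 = 14140806029057065049/226256075707200000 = 62.50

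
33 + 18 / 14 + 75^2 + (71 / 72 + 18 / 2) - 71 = 2821529 / 504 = 5598.27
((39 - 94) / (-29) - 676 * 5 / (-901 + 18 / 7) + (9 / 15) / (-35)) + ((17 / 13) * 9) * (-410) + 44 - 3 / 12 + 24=-7886726577911 / 1659667100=-4751.99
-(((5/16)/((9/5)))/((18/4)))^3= -0.00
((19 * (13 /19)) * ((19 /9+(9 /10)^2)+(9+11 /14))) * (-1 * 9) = -1040689 /700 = -1486.70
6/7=0.86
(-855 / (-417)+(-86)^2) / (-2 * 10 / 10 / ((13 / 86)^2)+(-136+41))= -173787601 / 4287733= -40.53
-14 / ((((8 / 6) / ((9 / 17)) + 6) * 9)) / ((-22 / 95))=399 / 506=0.79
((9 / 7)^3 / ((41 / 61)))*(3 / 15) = 44469 / 70315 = 0.63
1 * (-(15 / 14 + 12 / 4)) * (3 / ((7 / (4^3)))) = -5472 / 49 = -111.67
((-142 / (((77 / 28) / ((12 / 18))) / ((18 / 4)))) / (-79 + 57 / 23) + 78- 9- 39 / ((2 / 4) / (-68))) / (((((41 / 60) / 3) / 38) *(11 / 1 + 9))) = 2224292589 / 49610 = 44835.57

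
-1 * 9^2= -81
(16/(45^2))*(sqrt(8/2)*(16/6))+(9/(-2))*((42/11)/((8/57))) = -65423447/534600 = -122.38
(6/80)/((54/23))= 23/720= 0.03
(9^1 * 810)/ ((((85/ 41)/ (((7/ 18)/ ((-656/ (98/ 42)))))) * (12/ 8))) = -441/ 136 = -3.24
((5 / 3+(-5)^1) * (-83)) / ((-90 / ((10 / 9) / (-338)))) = 415 / 41067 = 0.01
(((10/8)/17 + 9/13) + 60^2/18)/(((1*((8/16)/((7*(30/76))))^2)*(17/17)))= 1956683925/319124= 6131.42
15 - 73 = -58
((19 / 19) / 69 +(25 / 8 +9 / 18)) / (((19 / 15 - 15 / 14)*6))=1715 / 552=3.11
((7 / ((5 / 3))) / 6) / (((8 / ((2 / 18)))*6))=7 / 4320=0.00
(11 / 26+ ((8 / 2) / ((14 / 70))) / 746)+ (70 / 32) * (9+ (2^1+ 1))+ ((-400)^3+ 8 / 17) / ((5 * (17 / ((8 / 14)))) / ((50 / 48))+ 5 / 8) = -844063406352521 / 1891672484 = -446199.55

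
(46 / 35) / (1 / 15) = 138 / 7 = 19.71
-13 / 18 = -0.72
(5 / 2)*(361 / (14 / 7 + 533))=361 / 214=1.69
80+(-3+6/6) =78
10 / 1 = 10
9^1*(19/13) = 171/13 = 13.15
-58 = -58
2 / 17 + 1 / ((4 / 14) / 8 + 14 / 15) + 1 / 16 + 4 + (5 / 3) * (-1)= 1177477 / 332112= 3.55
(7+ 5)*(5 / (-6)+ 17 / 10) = 52 / 5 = 10.40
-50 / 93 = -0.54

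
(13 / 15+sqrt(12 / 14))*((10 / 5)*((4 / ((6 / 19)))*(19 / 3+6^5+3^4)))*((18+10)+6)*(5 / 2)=396217640 / 27+21770200*sqrt(42) / 9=30351063.09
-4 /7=-0.57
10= 10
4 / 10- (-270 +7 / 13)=269.86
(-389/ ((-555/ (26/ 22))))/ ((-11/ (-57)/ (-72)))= -6917976/ 22385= -309.05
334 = 334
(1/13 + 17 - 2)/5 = 196/65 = 3.02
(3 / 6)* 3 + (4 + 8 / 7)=6.64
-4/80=-1/20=-0.05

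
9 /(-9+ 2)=-9 /7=-1.29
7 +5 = 12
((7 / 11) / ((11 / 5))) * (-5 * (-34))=5950 / 121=49.17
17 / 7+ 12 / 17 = 373 / 119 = 3.13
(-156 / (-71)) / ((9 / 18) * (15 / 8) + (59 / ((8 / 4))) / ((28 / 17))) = 17472 / 149881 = 0.12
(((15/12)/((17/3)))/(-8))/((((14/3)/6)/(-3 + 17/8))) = 135/4352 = 0.03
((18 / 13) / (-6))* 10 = -30 / 13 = -2.31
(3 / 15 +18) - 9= 46 / 5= 9.20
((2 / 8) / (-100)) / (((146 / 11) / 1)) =-11 / 58400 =-0.00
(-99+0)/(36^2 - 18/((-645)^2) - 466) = -508475/4262972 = -0.12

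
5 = 5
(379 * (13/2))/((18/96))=39416/3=13138.67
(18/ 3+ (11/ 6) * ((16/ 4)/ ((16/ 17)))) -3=259/ 24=10.79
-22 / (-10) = 11 / 5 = 2.20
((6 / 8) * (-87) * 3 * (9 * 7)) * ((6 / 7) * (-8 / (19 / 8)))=676512 / 19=35605.89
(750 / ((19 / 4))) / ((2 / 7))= 10500 / 19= 552.63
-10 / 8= -5 / 4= -1.25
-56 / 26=-28 / 13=-2.15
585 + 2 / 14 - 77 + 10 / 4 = 7149 / 14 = 510.64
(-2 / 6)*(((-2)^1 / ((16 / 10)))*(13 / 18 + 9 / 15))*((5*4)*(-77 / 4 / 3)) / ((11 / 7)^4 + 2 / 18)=-22000363 / 1932048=-11.39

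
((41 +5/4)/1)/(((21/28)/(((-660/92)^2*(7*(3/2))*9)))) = 289864575/1058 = 273974.08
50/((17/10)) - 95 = -1115/17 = -65.59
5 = 5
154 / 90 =77 / 45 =1.71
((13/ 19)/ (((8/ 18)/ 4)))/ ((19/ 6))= 702/ 361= 1.94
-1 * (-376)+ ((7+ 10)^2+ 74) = 739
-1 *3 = -3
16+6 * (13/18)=61/3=20.33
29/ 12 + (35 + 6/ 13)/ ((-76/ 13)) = -208/ 57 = -3.65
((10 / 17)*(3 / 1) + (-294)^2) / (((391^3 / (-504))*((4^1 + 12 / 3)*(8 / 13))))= -0.15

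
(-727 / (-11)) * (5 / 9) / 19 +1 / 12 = 15167 / 7524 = 2.02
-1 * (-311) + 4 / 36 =2800 / 9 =311.11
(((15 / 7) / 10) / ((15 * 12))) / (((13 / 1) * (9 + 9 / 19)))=19 / 1965600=0.00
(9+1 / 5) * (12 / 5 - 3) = -138 / 25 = -5.52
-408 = -408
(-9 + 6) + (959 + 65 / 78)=5741 / 6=956.83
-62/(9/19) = -1178/9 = -130.89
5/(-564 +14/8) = -20/2249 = -0.01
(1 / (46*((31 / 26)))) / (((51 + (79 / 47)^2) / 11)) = 315887 / 84775700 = 0.00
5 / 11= 0.45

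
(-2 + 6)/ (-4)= -1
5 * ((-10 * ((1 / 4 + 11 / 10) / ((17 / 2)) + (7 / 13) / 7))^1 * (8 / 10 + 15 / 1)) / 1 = -41159 / 221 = -186.24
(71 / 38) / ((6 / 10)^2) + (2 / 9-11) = -637 / 114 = -5.59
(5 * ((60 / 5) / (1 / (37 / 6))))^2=136900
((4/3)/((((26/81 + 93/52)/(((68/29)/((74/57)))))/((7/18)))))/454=2116296/2164128335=0.00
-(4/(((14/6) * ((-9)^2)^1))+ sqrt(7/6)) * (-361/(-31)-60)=5996/5859+ 1499 * sqrt(42)/186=53.25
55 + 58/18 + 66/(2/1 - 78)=19615/342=57.35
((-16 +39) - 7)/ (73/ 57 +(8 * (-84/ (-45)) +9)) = 2280/ 3593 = 0.63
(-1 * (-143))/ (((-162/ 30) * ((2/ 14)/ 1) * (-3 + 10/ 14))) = 35035/ 432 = 81.10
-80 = -80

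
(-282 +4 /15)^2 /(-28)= -4464769 /1575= -2834.77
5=5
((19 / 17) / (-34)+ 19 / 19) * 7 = 3913 / 578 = 6.77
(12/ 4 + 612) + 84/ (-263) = 161661/ 263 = 614.68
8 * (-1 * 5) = -40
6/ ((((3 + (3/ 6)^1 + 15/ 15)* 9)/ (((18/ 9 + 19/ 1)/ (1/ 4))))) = 112/ 9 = 12.44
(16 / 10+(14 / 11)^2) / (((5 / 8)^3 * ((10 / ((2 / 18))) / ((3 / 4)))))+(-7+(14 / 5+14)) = 11241547 / 1134375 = 9.91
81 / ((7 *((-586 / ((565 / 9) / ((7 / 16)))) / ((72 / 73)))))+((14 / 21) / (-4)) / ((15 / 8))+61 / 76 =-7458726299 / 3584368620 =-2.08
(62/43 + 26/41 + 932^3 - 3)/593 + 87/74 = 105616590270803/77363966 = 1365191.00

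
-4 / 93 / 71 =-4 / 6603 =-0.00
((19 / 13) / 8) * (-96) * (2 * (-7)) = 3192 / 13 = 245.54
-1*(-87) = 87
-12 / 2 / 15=-2 / 5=-0.40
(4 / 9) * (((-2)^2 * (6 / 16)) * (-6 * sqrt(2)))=-4 * sqrt(2)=-5.66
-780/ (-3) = 260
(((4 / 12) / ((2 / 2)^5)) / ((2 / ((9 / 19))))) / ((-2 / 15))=-45 / 76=-0.59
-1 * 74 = -74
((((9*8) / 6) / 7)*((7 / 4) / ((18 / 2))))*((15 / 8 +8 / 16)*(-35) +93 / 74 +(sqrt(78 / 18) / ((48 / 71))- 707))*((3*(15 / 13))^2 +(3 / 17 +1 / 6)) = -5512404425 / 1700816 +15085015*sqrt(39) / 7446816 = -3228.38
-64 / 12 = -16 / 3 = -5.33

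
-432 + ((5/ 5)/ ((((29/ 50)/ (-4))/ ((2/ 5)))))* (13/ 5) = -12736/ 29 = -439.17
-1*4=-4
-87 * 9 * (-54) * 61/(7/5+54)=12896010/277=46555.99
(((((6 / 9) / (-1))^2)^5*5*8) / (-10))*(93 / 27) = -126976 / 531441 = -0.24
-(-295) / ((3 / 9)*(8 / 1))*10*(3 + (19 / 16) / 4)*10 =4668375 / 128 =36471.68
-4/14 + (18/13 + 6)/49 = -86/637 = -0.14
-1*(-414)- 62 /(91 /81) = 32652 /91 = 358.81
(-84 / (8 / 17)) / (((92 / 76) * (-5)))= 6783 / 230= 29.49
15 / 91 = 0.16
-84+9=-75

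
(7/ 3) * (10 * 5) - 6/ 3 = 344/ 3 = 114.67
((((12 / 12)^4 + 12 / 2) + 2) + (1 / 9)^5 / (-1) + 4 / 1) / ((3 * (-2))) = -383818 / 177147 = -2.17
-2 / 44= -1 / 22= -0.05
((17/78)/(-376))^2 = 289/860131584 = 0.00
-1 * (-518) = 518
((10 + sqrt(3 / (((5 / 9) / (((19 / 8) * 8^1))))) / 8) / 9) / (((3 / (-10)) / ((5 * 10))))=-5000 / 27 - 25 * sqrt(285) / 18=-208.63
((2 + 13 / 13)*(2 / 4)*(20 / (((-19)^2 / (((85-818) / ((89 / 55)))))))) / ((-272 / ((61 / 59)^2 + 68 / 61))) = 0.30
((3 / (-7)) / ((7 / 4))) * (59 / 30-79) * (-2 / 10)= -4622 / 1225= -3.77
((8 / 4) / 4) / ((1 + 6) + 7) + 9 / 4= 16 / 7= 2.29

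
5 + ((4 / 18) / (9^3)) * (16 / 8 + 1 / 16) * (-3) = 29149 / 5832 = 5.00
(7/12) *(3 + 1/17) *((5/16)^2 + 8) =62881/4352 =14.45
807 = 807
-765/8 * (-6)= 2295/4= 573.75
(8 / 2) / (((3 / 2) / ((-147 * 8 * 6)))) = -18816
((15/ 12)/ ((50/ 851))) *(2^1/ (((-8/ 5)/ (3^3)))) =-718.03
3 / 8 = 0.38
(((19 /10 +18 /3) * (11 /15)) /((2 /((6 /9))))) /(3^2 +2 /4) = 869 /4275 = 0.20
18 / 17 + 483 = 8229 / 17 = 484.06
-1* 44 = -44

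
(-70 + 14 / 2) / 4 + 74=233 / 4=58.25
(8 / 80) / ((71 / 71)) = 1 / 10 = 0.10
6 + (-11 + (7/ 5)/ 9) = -218/ 45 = -4.84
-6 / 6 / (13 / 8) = -8 / 13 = -0.62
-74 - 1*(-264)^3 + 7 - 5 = 18399672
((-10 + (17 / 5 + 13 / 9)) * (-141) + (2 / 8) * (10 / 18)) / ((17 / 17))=130873 / 180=727.07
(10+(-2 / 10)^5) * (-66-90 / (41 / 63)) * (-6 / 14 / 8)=109.44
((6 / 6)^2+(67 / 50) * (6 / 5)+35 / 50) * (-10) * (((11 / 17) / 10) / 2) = -9097 / 8500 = -1.07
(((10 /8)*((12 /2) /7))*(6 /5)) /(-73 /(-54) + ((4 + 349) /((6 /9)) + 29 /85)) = 20655 /8533616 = 0.00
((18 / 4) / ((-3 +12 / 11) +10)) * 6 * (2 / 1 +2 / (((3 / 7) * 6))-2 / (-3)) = 1023 / 89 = 11.49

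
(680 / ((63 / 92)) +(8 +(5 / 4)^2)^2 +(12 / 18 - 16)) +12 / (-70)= 12314333 / 11520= 1068.95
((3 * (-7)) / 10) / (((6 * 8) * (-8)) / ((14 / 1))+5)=147 / 1570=0.09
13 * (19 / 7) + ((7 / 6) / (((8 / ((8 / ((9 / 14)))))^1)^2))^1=38.11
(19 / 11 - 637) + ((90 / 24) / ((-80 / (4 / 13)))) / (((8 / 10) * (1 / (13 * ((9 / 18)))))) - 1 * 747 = -1382.39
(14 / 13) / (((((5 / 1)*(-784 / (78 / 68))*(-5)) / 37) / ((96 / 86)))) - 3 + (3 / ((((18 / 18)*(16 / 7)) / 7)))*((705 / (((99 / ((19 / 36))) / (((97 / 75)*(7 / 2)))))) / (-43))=-32254977857 / 4863196800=-6.63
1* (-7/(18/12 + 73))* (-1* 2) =28/149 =0.19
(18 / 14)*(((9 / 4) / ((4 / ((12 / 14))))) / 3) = 81 / 392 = 0.21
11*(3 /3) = 11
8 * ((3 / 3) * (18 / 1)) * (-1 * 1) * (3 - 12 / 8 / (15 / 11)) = -1368 / 5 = -273.60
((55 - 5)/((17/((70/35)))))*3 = 300/17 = 17.65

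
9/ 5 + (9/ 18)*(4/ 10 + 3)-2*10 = -33/ 2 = -16.50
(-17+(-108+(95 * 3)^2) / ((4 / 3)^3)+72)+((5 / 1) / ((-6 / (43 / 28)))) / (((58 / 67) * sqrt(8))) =2193679 / 64-14405 * sqrt(2) / 38976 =34275.71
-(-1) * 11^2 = 121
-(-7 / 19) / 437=7 / 8303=0.00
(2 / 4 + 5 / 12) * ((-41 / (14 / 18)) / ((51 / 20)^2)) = -45100 / 6069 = -7.43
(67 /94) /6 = 67 /564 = 0.12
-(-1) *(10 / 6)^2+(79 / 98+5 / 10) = 1801 / 441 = 4.08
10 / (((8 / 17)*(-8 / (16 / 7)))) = -85 / 14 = -6.07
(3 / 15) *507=507 / 5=101.40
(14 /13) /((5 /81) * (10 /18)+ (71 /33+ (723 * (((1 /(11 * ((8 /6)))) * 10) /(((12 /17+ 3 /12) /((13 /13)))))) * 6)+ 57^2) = 112266 /661491371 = 0.00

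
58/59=0.98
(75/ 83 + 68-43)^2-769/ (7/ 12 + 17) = 911775808/ 1453579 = 627.26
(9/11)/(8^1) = 9/88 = 0.10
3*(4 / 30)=2 / 5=0.40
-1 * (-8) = 8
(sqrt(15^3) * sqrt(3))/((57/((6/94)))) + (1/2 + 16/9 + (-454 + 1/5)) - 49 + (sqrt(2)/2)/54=-45047/90 + sqrt(2)/108 + 45 * sqrt(5)/893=-500.40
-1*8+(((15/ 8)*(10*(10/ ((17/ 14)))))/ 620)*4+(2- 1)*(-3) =-5272/ 527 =-10.00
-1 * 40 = -40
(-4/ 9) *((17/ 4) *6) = -34/ 3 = -11.33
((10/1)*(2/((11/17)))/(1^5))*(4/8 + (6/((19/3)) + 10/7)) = 130050/1463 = 88.89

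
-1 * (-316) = 316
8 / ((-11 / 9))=-72 / 11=-6.55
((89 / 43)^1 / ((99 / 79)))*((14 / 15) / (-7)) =-14062 / 63855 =-0.22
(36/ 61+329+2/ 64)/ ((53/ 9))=5790789/ 103456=55.97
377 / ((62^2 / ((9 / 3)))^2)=3393 / 14776336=0.00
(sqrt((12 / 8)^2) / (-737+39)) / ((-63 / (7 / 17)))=1 / 71196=0.00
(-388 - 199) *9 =-5283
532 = 532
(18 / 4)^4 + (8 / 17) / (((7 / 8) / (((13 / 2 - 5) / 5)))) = 3905331 / 9520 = 410.22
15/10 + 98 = 199/2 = 99.50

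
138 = 138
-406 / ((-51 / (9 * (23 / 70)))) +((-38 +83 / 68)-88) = -34421 / 340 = -101.24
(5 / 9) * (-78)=-43.33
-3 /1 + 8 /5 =-7 /5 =-1.40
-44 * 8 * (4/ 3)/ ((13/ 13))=-1408/ 3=-469.33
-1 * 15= -15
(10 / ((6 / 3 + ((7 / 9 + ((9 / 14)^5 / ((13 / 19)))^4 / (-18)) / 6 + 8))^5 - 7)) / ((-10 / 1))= -0.00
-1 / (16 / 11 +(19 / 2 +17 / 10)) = -55 / 696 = -0.08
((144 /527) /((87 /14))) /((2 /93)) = 1008 /493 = 2.04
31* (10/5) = 62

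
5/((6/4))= 10/3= 3.33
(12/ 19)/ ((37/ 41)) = 492/ 703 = 0.70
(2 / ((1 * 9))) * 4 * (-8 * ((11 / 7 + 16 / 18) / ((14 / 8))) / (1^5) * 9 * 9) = -39680 / 49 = -809.80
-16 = -16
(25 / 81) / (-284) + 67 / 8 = 385267 / 46008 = 8.37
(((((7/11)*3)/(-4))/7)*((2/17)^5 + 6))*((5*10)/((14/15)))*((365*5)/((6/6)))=-8745464559375/218657978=-39996.09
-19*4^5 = -19456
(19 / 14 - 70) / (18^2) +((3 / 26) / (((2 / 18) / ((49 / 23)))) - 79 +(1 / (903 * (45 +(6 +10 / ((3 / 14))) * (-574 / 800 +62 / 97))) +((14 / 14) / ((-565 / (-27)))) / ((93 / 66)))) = -62341547976208878011 / 809992936558882440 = -76.97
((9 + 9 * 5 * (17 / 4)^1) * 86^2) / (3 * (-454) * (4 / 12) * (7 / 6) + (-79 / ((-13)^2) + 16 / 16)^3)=-2796.99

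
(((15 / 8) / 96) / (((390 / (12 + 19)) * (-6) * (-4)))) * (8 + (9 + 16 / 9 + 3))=1519 / 1078272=0.00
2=2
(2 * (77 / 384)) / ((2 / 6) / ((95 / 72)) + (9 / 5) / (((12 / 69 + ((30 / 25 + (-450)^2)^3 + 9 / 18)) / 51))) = 1081340467858218753955 / 681177973464236509056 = 1.59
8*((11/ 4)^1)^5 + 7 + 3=162331/ 128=1268.21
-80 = -80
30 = 30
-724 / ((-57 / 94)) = 68056 / 57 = 1193.96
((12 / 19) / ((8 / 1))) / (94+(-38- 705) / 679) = 2037 / 2397154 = 0.00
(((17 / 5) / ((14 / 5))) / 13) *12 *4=408 / 91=4.48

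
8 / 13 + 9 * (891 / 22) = 365.12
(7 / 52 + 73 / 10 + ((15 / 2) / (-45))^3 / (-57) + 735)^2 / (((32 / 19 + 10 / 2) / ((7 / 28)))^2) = 353020923355498321 / 457829897241600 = 771.07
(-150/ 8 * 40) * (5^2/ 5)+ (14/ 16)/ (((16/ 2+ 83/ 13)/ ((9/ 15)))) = -3749.96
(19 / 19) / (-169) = -1 / 169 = -0.01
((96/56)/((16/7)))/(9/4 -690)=-0.00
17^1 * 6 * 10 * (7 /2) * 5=17850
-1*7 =-7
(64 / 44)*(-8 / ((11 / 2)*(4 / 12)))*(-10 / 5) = 1536 / 121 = 12.69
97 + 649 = 746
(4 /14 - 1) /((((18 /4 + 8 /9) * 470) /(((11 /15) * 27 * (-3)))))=2673 /159565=0.02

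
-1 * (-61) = 61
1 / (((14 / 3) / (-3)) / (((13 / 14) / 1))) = -117 / 196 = -0.60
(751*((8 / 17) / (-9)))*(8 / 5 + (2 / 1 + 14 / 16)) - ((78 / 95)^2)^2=-2195528517193 / 12461945625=-176.18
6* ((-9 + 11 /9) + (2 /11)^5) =-22546564 /483153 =-46.67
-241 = -241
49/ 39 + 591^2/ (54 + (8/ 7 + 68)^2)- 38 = 327995425/ 9239178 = 35.50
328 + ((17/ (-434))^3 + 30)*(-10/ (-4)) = 65887657659/ 163493008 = 403.00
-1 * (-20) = 20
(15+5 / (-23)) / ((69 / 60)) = 6800 / 529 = 12.85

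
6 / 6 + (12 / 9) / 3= 13 / 9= 1.44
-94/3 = -31.33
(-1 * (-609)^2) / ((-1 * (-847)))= -52983 / 121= -437.88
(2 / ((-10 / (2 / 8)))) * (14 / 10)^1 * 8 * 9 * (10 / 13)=-252 / 65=-3.88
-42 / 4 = -21 / 2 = -10.50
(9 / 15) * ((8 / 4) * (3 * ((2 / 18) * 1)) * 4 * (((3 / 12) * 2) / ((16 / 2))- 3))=-47 / 10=-4.70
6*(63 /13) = 378 /13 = 29.08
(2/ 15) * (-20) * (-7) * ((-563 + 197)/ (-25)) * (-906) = -6189792/ 25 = -247591.68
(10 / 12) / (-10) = -1 / 12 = -0.08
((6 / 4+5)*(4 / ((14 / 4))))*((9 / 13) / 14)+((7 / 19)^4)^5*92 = 0.37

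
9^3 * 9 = 6561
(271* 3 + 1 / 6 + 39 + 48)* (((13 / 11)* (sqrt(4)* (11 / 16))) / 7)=70213 / 336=208.97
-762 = -762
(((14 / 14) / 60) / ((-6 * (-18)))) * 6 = 1 / 1080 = 0.00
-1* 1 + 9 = 8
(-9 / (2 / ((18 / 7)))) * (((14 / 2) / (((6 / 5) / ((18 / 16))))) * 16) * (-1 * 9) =10935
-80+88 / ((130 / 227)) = 4788 / 65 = 73.66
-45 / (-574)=45 / 574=0.08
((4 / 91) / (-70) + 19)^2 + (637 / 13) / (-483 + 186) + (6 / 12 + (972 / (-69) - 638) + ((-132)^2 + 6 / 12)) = 1187284861809889 / 69295200975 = 17133.72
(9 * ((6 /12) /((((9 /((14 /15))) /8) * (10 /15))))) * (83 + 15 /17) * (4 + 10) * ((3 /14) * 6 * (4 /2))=1437408 /85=16910.68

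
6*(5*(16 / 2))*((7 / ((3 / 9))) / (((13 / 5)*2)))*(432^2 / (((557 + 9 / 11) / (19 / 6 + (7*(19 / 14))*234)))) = 7197777417600 / 9971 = 721871168.15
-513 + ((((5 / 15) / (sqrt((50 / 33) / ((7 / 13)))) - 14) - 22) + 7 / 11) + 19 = -5823 / 11 + sqrt(6006) / 390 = -529.16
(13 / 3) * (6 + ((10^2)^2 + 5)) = 43381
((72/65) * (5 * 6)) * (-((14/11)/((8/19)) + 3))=-200.14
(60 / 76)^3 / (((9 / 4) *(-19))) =-1500 / 130321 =-0.01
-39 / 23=-1.70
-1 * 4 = -4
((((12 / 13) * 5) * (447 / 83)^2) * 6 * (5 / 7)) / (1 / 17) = 6114155400 / 626899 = 9753.02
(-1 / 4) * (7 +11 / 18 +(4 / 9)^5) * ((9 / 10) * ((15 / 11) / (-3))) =0.78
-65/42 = -1.55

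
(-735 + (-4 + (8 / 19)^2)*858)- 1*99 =-4113.89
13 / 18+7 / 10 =64 / 45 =1.42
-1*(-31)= 31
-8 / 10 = -4 / 5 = -0.80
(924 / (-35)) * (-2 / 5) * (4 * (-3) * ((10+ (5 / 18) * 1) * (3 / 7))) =-558.17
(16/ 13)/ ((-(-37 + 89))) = -0.02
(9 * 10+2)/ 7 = 92/ 7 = 13.14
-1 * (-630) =630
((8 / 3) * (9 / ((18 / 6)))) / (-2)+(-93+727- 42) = 588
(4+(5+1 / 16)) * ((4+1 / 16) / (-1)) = -9425 / 256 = -36.82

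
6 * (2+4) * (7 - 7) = 0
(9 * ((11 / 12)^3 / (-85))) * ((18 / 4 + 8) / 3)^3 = -4159375 / 705024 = -5.90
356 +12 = 368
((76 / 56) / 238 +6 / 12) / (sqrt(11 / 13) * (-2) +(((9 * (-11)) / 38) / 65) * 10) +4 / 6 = 130396249 / 178738476 - 7907705 * sqrt(143) / 327687206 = 0.44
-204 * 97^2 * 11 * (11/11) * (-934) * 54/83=1064895415056/83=12830065241.64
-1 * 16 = -16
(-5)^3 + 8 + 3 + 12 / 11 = -1242 / 11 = -112.91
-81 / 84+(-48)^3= -3096603 / 28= -110592.96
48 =48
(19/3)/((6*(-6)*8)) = -0.02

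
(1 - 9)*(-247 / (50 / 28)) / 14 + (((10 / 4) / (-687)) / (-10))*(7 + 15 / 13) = 35296637 / 446550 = 79.04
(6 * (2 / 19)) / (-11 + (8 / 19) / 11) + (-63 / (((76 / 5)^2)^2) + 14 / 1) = 1065564417667 / 76432745216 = 13.94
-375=-375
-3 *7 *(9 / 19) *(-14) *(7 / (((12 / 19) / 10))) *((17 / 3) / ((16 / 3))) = 262395 / 16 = 16399.69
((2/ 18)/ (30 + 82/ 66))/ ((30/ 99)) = 121/ 10310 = 0.01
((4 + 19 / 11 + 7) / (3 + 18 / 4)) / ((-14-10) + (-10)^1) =-28 / 561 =-0.05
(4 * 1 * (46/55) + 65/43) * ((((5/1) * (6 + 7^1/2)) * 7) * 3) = 4583313/946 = 4844.94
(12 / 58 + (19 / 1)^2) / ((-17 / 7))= -148.73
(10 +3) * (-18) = -234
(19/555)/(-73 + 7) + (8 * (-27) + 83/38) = -74404868/347985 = -213.82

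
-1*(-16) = 16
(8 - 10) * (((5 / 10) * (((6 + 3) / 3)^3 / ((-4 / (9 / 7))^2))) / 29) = -2187 / 22736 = -0.10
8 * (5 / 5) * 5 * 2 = 80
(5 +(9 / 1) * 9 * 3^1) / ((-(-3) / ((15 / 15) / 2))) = 124 / 3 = 41.33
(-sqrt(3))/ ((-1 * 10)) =sqrt(3)/ 10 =0.17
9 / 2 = 4.50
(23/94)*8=92/47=1.96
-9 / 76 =-0.12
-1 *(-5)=5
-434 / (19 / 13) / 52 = -5.71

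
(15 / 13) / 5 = 3 / 13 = 0.23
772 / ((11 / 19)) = 14668 / 11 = 1333.45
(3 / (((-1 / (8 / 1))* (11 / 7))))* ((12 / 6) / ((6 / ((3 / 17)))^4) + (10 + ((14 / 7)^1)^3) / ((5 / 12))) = -3030810153 / 4593655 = -659.78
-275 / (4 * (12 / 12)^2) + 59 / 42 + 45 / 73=-409181 / 6132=-66.73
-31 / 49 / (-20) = 31 / 980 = 0.03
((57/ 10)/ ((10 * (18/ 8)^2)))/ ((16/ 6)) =19/ 450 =0.04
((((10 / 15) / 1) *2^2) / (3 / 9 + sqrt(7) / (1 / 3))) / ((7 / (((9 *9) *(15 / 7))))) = -4860 / 13867 + 43740 *sqrt(7) / 13867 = 7.99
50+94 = 144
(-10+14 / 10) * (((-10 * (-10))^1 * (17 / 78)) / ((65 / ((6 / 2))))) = -1462 / 169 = -8.65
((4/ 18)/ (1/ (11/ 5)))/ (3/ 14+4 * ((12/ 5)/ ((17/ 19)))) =5236/ 117207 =0.04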